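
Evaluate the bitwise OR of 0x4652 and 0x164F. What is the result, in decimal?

0x4652 = 100011001010010
0x164F = 001011001001111
 OR → 101011001011111 = 22111

22111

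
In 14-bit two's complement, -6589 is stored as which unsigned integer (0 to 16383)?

9795

6589 in 14 bits: 01100110111101
Invert: 10011001000010
Add 1:  10011001000011 = 9795
(Check: 2^14 - 6589 = 16384 - 6589 = 9795.)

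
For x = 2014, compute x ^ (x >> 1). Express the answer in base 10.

x = 11111011110 = 2014
x>>1 = 01111101111
XOR  = 10000110001 = 1073
(x ^ (x >> 1) gives the standard binary-reflected Gray code of x.)

1073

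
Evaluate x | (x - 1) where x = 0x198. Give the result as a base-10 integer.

x = 110011000 = 408
x - 1 = 110010111
OR    = 110011111 = 415
(x | (x - 1) sets all bits below the lowest set bit.)

415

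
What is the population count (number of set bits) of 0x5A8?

5

0x5A8 = 10110101000
Count the 1s: 1 + 1 + 1 + 1 + 1 = 5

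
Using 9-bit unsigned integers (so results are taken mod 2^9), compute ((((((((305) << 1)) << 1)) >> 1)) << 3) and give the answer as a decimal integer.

272

305 = 100110001
→ << 1 (mod 2^9) → 001100010 = 98
→ << 1 (mod 2^9) → 011000100 = 196
→ >> 1 → 001100010 = 98
→ << 3 (mod 2^9) → 100010000 = 272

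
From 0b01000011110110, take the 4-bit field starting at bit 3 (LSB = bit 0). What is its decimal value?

v = 01000011110110
Shift right by 3: 01000011110
Mask low 4 bits: 1110 = 14

14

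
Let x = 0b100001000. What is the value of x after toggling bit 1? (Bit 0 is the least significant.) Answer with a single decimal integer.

266

x = 100001000
bit 1 is currently 0; toggle it via x ^ (1 << 1) = x ^ 2
→ 100001010 = 266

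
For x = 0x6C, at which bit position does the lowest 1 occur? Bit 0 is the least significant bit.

2

0x6C = 1101100
Trailing zeros: 2, so the lowest set bit is bit 2 (value 4).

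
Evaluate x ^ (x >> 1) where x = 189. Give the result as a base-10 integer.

x = 10111101 = 189
x>>1 = 01011110
XOR  = 11100011 = 227
(x ^ (x >> 1) gives the standard binary-reflected Gray code of x.)

227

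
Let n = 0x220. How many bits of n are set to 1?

2

0x220 = 1000100000
Count the 1s: 1 + 1 = 2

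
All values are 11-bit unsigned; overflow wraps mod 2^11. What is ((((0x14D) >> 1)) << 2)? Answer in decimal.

0x14D = 00101001101
→ >> 1 → 00010100110 = 166
→ << 2 (mod 2^11) → 01010011000 = 664

664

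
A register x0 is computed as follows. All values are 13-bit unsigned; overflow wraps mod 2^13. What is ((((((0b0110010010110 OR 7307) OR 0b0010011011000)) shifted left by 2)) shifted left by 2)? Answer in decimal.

3568

0b0110010010110 = 0110010010110
7307 = 1110010001011
→ OR → 1110010011111 = 7327
0b0010011011000 = 0010011011000
→ OR → 1110011011111 = 7391
→ shifted left by 2 (mod 2^13) → 1001101111100 = 4988
→ shifted left by 2 (mod 2^13) → 0110111110000 = 3568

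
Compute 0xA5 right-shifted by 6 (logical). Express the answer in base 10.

2

0xA5 = 10100101
shift right by 6 → 00000010 = 2
(equivalently, floor(165 / 64))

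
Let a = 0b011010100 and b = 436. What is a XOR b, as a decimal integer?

352

a = 011010100
436 = 110110100
XOR → 101100000 = 352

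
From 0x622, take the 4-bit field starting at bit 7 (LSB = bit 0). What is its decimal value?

v = 11000100010
Shift right by 7: 1100
Mask low 4 bits: 1100 = 12

12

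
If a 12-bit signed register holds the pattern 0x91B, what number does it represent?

pattern = 100100011011 (MSB is 1 ⇒ negative)
Invert: 011011100100, add 1 → 011011100101 = 1765, so the value is -1765.
(Equivalently: 2331 - 2^12 = 2331 - 4096 = -1765.)

-1765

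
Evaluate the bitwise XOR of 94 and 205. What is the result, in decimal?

94 = 01011110
205 = 11001101
XOR → 10010011 = 147

147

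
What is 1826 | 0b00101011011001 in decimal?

4091

1826 = 011100100010
b = 101011011001
 OR → 111111111011 = 4091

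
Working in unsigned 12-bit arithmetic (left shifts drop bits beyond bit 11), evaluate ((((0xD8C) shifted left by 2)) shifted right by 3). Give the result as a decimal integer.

0xD8C = 110110001100
→ shifted left by 2 (mod 2^12) → 011000110000 = 1584
→ shifted right by 3 → 000011000110 = 198

198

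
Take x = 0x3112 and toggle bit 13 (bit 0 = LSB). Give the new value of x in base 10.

4370

x = 11000100010010
bit 13 is currently 1; toggle it via x ^ (1 << 13) = x ^ 8192
→ 01000100010010 = 4370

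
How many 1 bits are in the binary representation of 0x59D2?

8

0x59D2 = 101100111010010
Count the 1s: 1 + 1 + 1 + 1 + 1 + 1 + 1 + 1 = 8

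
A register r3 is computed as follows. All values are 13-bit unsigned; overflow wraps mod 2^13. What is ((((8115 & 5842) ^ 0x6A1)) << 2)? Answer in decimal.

8115 = 1111110110011
5842 = 1011011010010
→ & → 1011010010010 = 5778
0x6A1 = 0011010100001
→ ^ → 1000000110011 = 4147
→ << 2 (mod 2^13) → 0000011001100 = 204

204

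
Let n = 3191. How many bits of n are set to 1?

3191 = 110001110111
Count the 1s: 1 + 1 + 1 + 1 + 1 + 1 + 1 + 1 = 8

8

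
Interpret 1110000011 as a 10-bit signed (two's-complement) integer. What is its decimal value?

pattern = 1110000011 (MSB is 1 ⇒ negative)
Invert: 0001111100, add 1 → 0001111101 = 125, so the value is -125.
(Equivalently: 899 - 2^10 = 899 - 1024 = -125.)

-125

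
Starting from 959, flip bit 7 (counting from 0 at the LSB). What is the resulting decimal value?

831

x = 001110111111
bit 7 is currently 1; toggle it via x ^ (1 << 7) = x ^ 128
→ 001100111111 = 831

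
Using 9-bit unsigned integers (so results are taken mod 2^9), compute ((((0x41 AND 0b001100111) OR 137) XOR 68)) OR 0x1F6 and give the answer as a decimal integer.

0x41 = 001000001
0b001100111 = 001100111
→ AND → 001000001 = 65
137 = 010001001
→ OR → 011001001 = 201
68 = 001000100
→ XOR → 010001101 = 141
0x1F6 = 111110110
→ OR → 111111111 = 511

511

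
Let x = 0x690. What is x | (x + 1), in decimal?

1681

x = 11010010000 = 1680
x + 1 = 11010010001
OR    = 11010010001 = 1681
(x | (x + 1) sets the lowest cleared bit.)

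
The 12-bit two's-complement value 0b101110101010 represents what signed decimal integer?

pattern = 101110101010 (MSB is 1 ⇒ negative)
Invert: 010001010101, add 1 → 010001010110 = 1110, so the value is -1110.
(Equivalently: 2986 - 2^12 = 2986 - 4096 = -1110.)

-1110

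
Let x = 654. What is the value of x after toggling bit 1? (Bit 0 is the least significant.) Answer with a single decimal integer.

x = 001010001110
bit 1 is currently 1; toggle it via x ^ (1 << 1) = x ^ 2
→ 001010001100 = 652

652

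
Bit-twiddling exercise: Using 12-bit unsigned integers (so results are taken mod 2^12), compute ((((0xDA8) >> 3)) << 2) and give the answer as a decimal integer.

0xDA8 = 110110101000
→ >> 3 → 000110110101 = 437
→ << 2 (mod 2^12) → 011011010100 = 1748

1748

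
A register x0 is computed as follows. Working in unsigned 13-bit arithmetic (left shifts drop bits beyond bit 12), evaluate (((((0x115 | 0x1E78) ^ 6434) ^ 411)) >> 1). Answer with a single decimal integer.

0x115 = 0000100010101
0x1E78 = 1111001111000
→ | → 1111101111101 = 8061
6434 = 1100100100010
→ ^ → 0011001011111 = 1631
411 = 0000110011011
→ ^ → 0011111000100 = 1988
→ >> 1 → 0001111100010 = 994

994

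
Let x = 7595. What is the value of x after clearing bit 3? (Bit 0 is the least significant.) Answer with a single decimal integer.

7587

x = 1110110101011
bit 3 is currently 1; clear it via x & ~(1 << 3) = x & ~8
→ 1110110100011 = 7587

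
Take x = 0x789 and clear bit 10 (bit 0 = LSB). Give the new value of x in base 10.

905

x = 0000011110001001
bit 10 is currently 1; clear it via x & ~(1 << 10) = x & ~1024
→ 0000001110001001 = 905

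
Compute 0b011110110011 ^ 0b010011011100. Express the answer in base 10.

a = 11110110011
b = 10011011100
XOR → 01101101111 = 879

879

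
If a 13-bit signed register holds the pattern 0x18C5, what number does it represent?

-1851

pattern = 1100011000101 (MSB is 1 ⇒ negative)
Invert: 0011100111010, add 1 → 0011100111011 = 1851, so the value is -1851.
(Equivalently: 6341 - 2^13 = 6341 - 8192 = -1851.)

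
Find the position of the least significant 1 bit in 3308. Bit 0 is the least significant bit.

2

3308 = 110011101100
Trailing zeros: 2, so the lowest set bit is bit 2 (value 4).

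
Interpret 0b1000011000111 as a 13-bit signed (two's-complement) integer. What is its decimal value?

pattern = 1000011000111 (MSB is 1 ⇒ negative)
Invert: 0111100111000, add 1 → 0111100111001 = 3897, so the value is -3897.
(Equivalently: 4295 - 2^13 = 4295 - 8192 = -3897.)

-3897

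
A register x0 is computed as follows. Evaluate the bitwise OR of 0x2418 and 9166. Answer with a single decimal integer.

0x2418 = 10010000011000
9166 = 10001111001110
 OR → 10011111011110 = 10206

10206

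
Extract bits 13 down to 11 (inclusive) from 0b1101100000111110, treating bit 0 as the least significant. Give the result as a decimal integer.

3

v = 1101100000111110
Shift right by 11: 11011
Mask low 3 bits: 011 = 3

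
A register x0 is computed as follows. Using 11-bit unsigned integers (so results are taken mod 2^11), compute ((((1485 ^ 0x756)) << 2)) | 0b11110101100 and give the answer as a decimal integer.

2028

1485 = 10111001101
0x756 = 11101010110
→ ^ → 01010011011 = 667
→ << 2 (mod 2^11) → 01001101100 = 620
0b11110101100 = 11110101100
→ | → 11111101100 = 2028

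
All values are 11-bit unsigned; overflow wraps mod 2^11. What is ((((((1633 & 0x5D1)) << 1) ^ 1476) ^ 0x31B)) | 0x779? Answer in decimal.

1917

1633 = 11001100001
0x5D1 = 10111010001
→ & → 10001000001 = 1089
→ << 1 (mod 2^11) → 00010000010 = 130
1476 = 10111000100
→ ^ → 10101000110 = 1350
0x31B = 01100011011
→ ^ → 11001011101 = 1629
0x779 = 11101111001
→ | → 11101111101 = 1917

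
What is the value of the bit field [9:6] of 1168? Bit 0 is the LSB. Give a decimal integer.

2

v = 10010010000
Shift right by 6: 10010
Mask low 4 bits: 0010 = 2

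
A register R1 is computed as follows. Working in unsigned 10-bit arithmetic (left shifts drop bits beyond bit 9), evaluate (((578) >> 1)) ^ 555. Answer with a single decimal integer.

578 = 1001000010
→ >> 1 → 0100100001 = 289
555 = 1000101011
→ ^ → 1100001010 = 778

778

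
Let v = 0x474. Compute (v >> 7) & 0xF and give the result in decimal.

8

v = 0010001110100
Shift right by 7: 001000
Mask low 4 bits: 1000 = 8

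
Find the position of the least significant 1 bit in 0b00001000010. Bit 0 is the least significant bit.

1

0b00001000010 = 1000010
Trailing zeros: 1, so the lowest set bit is bit 1 (value 2).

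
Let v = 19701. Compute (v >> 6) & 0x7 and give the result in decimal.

v = 0100110011110101
Shift right by 6: 0100110011
Mask low 3 bits: 011 = 3

3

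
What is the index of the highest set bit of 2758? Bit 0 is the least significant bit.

2758 = 101011000110
The topmost 1 is at position 11 (since 2^11 = 2048 ≤ 2758 < 4096).

11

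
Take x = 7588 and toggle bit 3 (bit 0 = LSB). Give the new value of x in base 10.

7596

x = 0001110110100100
bit 3 is currently 0; toggle it via x ^ (1 << 3) = x ^ 8
→ 0001110110101100 = 7596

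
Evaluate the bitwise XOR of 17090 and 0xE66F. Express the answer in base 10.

17090 = 0100001011000010
0xE66F = 1110011001101111
XOR → 1010010010101101 = 42157

42157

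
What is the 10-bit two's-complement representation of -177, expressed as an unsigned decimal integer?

847

177 in 10 bits: 0010110001
Invert: 1101001110
Add 1:  1101001111 = 847
(Check: 2^10 - 177 = 1024 - 177 = 847.)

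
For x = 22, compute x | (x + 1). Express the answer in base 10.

23

x = 10110 = 22
x + 1 = 10111
OR    = 10111 = 23
(x | (x + 1) sets the lowest cleared bit.)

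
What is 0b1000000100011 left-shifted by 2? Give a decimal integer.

x = 001000000100011
shift left by 2 → 100000010001100 = 16524
(equivalently, 4131 × 2^2 = 4131 × 4)

16524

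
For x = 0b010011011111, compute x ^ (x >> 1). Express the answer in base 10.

1712

x = 10011011111 = 1247
x>>1 = 01001101111
XOR  = 11010110000 = 1712
(x ^ (x >> 1) gives the standard binary-reflected Gray code of x.)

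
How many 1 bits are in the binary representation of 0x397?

7

0x397 = 1110010111
Count the 1s: 1 + 1 + 1 + 1 + 1 + 1 + 1 = 7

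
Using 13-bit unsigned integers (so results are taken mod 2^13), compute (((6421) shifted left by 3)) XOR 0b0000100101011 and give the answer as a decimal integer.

2435

6421 = 1100100010101
→ shifted left by 3 (mod 2^13) → 0100010101000 = 2216
0b0000100101011 = 0000100101011
→ XOR → 0100110000011 = 2435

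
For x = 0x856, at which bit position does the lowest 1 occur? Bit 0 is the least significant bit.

1

0x856 = 100001010110
Trailing zeros: 1, so the lowest set bit is bit 1 (value 2).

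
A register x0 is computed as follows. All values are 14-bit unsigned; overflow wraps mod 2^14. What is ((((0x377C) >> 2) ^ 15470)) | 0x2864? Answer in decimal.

14837

0x377C = 11011101111100
→ >> 2 → 00110111011111 = 3551
15470 = 11110001101110
→ ^ → 11000110110001 = 12721
0x2864 = 10100001100100
→ | → 11100111110101 = 14837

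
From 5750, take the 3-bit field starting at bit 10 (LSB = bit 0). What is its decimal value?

5

v = 0001011001110110
Shift right by 10: 000101
Mask low 3 bits: 101 = 5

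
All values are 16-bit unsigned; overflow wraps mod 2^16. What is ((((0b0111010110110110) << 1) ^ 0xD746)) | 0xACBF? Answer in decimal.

0b0111010110110110 = 0111010110110110
→ << 1 (mod 2^16) → 1110101101101100 = 60268
0xD746 = 1101011101000110
→ ^ → 0011110000101010 = 15402
0xACBF = 1010110010111111
→ | → 1011110010111111 = 48319

48319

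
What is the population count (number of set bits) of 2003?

8

2003 = 11111010011
Count the 1s: 1 + 1 + 1 + 1 + 1 + 1 + 1 + 1 = 8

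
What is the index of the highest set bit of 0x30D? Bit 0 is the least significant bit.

0x30D = 1100001101
The topmost 1 is at position 9 (since 2^9 = 512 ≤ 781 < 1024).

9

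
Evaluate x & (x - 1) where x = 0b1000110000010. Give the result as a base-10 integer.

4480

x = 1000110000010 = 4482
x - 1 = 1000110000001
AND   = 1000110000000 = 4480
(x & (x - 1) clears the lowest set bit of x.)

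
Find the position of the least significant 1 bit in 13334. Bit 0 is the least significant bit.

1

13334 = 11010000010110
Trailing zeros: 1, so the lowest set bit is bit 1 (value 2).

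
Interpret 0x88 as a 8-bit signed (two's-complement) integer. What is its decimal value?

-120

pattern = 10001000 (MSB is 1 ⇒ negative)
Invert: 01110111, add 1 → 01111000 = 120, so the value is -120.
(Equivalently: 136 - 2^8 = 136 - 256 = -120.)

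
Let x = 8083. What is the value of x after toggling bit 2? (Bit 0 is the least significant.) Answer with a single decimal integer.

x = 1111110010011
bit 2 is currently 0; toggle it via x ^ (1 << 2) = x ^ 4
→ 1111110010111 = 8087

8087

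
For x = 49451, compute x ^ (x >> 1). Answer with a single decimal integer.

x = 1100000100101011 = 49451
x>>1 = 0110000010010101
XOR  = 1010000110111110 = 41406
(x ^ (x >> 1) gives the standard binary-reflected Gray code of x.)

41406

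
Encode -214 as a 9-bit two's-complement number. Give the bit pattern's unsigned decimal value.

214 in 9 bits: 011010110
Invert: 100101001
Add 1:  100101010 = 298
(Check: 2^9 - 214 = 512 - 214 = 298.)

298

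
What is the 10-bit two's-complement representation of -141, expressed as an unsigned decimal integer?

141 in 10 bits: 0010001101
Invert: 1101110010
Add 1:  1101110011 = 883
(Check: 2^10 - 141 = 1024 - 141 = 883.)

883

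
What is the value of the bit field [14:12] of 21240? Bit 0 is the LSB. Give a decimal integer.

v = 101001011111000
Shift right by 12: 101
Mask low 3 bits: 101 = 5

5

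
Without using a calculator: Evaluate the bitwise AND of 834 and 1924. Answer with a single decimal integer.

834 = 01101000010
1924 = 11110000100
AND → 01100000000 = 768

768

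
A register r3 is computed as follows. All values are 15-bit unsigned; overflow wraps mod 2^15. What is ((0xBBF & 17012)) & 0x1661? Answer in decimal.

544

0xBBF = 000101110111111
17012 = 100001001110100
→ & → 000001000110100 = 564
0x1661 = 001011001100001
→ & → 000001000100000 = 544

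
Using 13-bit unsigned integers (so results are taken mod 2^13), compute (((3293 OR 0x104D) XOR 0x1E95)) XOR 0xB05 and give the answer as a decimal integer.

2381

3293 = 0110011011101
0x104D = 1000001001101
→ OR → 1110011011101 = 7389
0x1E95 = 1111010010101
→ XOR → 0001001001000 = 584
0xB05 = 0101100000101
→ XOR → 0100101001101 = 2381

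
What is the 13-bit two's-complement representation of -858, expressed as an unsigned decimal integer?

858 in 13 bits: 0001101011010
Invert: 1110010100101
Add 1:  1110010100110 = 7334
(Check: 2^13 - 858 = 8192 - 858 = 7334.)

7334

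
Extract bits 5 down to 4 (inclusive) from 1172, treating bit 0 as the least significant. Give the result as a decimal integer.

v = 10010010100
Shift right by 4: 1001001
Mask low 2 bits: 01 = 1

1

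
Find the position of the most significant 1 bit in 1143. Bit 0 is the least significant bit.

1143 = 10001110111
The topmost 1 is at position 10 (since 2^10 = 1024 ≤ 1143 < 2048).

10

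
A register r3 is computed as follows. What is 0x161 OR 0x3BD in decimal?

1021

0x161 = 0101100001
0x3BD = 1110111101
 OR → 1111111101 = 1021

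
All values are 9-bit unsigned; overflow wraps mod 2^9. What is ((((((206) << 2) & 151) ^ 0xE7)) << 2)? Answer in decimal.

206 = 011001110
→ << 2 (mod 2^9) → 100111000 = 312
151 = 010010111
→ & → 000010000 = 16
0xE7 = 011100111
→ ^ → 011110111 = 247
→ << 2 (mod 2^9) → 111011100 = 476

476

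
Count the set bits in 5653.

6

5653 = 1011000010101
Count the 1s: 1 + 1 + 1 + 1 + 1 + 1 = 6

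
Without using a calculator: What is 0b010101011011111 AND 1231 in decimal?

a = 10101011011111
1231 = 00010011001111
AND → 00000011001111 = 207

207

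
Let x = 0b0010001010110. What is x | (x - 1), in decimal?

x = 10001010110 = 1110
x - 1 = 10001010101
OR    = 10001010111 = 1111
(x | (x - 1) sets all bits below the lowest set bit.)

1111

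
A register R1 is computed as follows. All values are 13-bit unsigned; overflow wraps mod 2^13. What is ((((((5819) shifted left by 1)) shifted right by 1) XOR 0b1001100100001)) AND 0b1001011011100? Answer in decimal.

4248

5819 = 1011010111011
→ shifted left by 1 (mod 2^13) → 0110101110110 = 3446
→ shifted right by 1 → 0011010111011 = 1723
0b1001100100001 = 1001100100001
→ XOR → 1010110011010 = 5530
0b1001011011100 = 1001011011100
→ AND → 1000010011000 = 4248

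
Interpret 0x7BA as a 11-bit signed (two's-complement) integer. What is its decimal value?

pattern = 11110111010 (MSB is 1 ⇒ negative)
Invert: 00001000101, add 1 → 00001000110 = 70, so the value is -70.
(Equivalently: 1978 - 2^11 = 1978 - 2048 = -70.)

-70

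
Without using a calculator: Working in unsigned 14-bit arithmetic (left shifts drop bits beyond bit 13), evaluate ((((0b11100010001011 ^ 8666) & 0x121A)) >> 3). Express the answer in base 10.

514

0b11100010001011 = 11100010001011
8666 = 10000111011010
→ ^ → 01100101010001 = 6481
0x121A = 01001000011010
→ & → 01000000010000 = 4112
→ >> 3 → 00001000000010 = 514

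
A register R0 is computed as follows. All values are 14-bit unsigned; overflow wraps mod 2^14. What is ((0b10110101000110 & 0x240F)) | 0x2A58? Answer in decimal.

0b10110101000110 = 10110101000110
0x240F = 10010000001111
→ & → 10010000000110 = 9222
0x2A58 = 10101001011000
→ | → 10111001011110 = 11870

11870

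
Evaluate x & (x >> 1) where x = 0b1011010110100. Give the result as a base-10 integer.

528

x = 1011010110100 = 5812
x>>1 = 0101101011010
AND  = 0001000010000 = 528
(x & (x >> 1) has a 1 wherever x has two consecutive 1 bits.)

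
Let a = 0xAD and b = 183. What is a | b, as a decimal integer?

191

0xAD = 10101101
183 = 10110111
 OR → 10111111 = 191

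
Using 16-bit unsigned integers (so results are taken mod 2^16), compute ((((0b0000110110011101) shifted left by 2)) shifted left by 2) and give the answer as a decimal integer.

0b0000110110011101 = 0000110110011101
→ shifted left by 2 (mod 2^16) → 0011011001110100 = 13940
→ shifted left by 2 (mod 2^16) → 1101100111010000 = 55760

55760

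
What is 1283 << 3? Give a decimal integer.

1283 = 00010100000011
shift left by 3 → 10100000011000 = 10264
(equivalently, 1283 × 2^3 = 1283 × 8)

10264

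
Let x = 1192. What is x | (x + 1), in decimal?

x = 10010101000 = 1192
x + 1 = 10010101001
OR    = 10010101001 = 1193
(x | (x + 1) sets the lowest cleared bit.)

1193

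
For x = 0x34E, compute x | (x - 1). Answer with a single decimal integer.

x = 1101001110 = 846
x - 1 = 1101001101
OR    = 1101001111 = 847
(x | (x - 1) sets all bits below the lowest set bit.)

847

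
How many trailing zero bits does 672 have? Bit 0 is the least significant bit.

5

672 = 1010100000
Trailing zeros: 5, so the lowest set bit is bit 5 (value 32).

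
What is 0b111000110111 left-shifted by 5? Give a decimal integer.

116448

x = 00000111000110111
shift left by 5 → 11100011011100000 = 116448
(equivalently, 3639 × 2^5 = 3639 × 32)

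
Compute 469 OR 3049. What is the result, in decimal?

3069

469 = 000111010101
3049 = 101111101001
 OR → 101111111101 = 3069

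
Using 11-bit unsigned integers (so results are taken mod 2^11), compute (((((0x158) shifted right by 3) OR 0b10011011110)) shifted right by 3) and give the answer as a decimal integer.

159

0x158 = 00101011000
→ shifted right by 3 → 00000101011 = 43
0b10011011110 = 10011011110
→ OR → 10011111111 = 1279
→ shifted right by 3 → 00010011111 = 159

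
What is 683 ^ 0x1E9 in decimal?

683 = 1010101011
0x1E9 = 0111101001
XOR → 1101000010 = 834

834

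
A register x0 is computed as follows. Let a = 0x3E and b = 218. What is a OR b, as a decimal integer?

0x3E = 00111110
218 = 11011010
 OR → 11111110 = 254

254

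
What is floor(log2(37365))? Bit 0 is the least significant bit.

37365 = 1001000111110101
The topmost 1 is at position 15 (since 2^15 = 32768 ≤ 37365 < 65536).

15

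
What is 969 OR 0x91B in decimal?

3035

969 = 001111001001
0x91B = 100100011011
 OR → 101111011011 = 3035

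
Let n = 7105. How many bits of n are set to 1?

7

7105 = 1101111000001
Count the 1s: 1 + 1 + 1 + 1 + 1 + 1 + 1 = 7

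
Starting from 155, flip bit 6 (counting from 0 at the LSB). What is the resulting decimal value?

219

x = 00010011011
bit 6 is currently 0; toggle it via x ^ (1 << 6) = x ^ 64
→ 00011011011 = 219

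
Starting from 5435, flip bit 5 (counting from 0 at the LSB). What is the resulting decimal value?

x = 1010100111011
bit 5 is currently 1; toggle it via x ^ (1 << 5) = x ^ 32
→ 1010100011011 = 5403

5403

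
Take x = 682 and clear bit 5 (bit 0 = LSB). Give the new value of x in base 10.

x = 1010101010
bit 5 is currently 1; clear it via x & ~(1 << 5) = x & ~32
→ 1010001010 = 650

650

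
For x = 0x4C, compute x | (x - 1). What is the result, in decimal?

x = 1001100 = 76
x - 1 = 1001011
OR    = 1001111 = 79
(x | (x - 1) sets all bits below the lowest set bit.)

79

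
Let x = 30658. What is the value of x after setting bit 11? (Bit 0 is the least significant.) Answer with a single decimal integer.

x = 111011111000010
bit 11 is currently 0; set it via x | (1 << 11) = x | 2048
→ 111111111000010 = 32706

32706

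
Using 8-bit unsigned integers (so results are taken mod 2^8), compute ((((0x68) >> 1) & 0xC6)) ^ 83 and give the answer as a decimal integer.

0x68 = 01101000
→ >> 1 → 00110100 = 52
0xC6 = 11000110
→ & → 00000100 = 4
83 = 01010011
→ ^ → 01010111 = 87

87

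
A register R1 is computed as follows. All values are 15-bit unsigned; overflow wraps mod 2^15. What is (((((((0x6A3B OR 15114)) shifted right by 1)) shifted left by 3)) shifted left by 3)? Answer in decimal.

26432

0x6A3B = 110101000111011
15114 = 011101100001010
→ OR → 111101100111011 = 31547
→ shifted right by 1 → 011110110011101 = 15773
→ shifted left by 3 (mod 2^15) → 110110011101000 = 27880
→ shifted left by 3 (mod 2^15) → 110011101000000 = 26432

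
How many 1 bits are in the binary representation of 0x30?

2

0x30 = 110000
Count the 1s: 1 + 1 = 2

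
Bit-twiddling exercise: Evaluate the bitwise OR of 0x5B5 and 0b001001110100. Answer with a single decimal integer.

2037

0x5B5 = 10110110101
b = 01001110100
 OR → 11111110101 = 2037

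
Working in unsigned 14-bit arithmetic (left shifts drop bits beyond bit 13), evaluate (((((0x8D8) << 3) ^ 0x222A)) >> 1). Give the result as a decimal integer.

0x8D8 = 00100011011000
→ << 3 (mod 2^14) → 00011011000000 = 1728
0x222A = 10001000101010
→ ^ → 10010011101010 = 9450
→ >> 1 → 01001001110101 = 4725

4725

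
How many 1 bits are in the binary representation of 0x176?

0x176 = 101110110
Count the 1s: 1 + 1 + 1 + 1 + 1 + 1 = 6

6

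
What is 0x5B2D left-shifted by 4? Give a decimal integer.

0x5B2D = 0000101101100101101
shift left by 4 → 1011011001011010000 = 373456
(equivalently, 23341 × 2^4 = 23341 × 16)

373456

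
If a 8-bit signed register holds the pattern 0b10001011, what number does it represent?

-117

pattern = 10001011 (MSB is 1 ⇒ negative)
Invert: 01110100, add 1 → 01110101 = 117, so the value is -117.
(Equivalently: 139 - 2^8 = 139 - 256 = -117.)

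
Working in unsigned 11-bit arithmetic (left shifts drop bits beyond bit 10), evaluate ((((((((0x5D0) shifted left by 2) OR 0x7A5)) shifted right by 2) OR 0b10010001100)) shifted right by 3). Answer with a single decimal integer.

0x5D0 = 10111010000
→ shifted left by 2 (mod 2^11) → 11101000000 = 1856
0x7A5 = 11110100101
→ OR → 11111100101 = 2021
→ shifted right by 2 → 00111111001 = 505
0b10010001100 = 10010001100
→ OR → 10111111101 = 1533
→ shifted right by 3 → 00010111111 = 191

191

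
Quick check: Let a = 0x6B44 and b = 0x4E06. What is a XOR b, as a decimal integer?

9538

0x6B44 = 110101101000100
0x4E06 = 100111000000110
XOR → 010010101000010 = 9538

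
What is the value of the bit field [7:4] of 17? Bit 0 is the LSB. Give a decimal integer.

1

v = 00010001
Shift right by 4: 0001
Mask low 4 bits: 0001 = 1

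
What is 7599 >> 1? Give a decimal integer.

7599 = 1110110101111
shift right by 1 → 0111011010111 = 3799
(equivalently, floor(7599 / 2))

3799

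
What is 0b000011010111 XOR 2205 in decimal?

a = 000011010111
2205 = 100010011101
XOR → 100001001010 = 2122

2122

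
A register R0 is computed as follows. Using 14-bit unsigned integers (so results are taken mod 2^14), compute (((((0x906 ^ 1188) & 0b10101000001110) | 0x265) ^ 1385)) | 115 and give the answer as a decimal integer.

0x906 = 00100100000110
1188 = 00010010100100
→ ^ → 00110110100010 = 3490
0b10101000001110 = 10101000001110
→ & → 00100000000010 = 2050
0x265 = 00001001100101
→ | → 00101001100111 = 2663
1385 = 00010101101001
→ ^ → 00111100001110 = 3854
115 = 00000001110011
→ | → 00111101111111 = 3967

3967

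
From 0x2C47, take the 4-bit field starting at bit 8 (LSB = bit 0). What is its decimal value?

12

v = 010110001000111
Shift right by 8: 0101100
Mask low 4 bits: 1100 = 12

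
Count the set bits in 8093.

8093 = 1111110011101
Count the 1s: 1 + 1 + 1 + 1 + 1 + 1 + 1 + 1 + 1 + 1 = 10

10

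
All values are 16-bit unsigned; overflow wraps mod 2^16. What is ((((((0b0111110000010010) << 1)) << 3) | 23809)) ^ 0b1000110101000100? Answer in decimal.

20581

0b0111110000010010 = 0111110000010010
→ << 1 (mod 2^16) → 1111100000100100 = 63524
→ << 3 (mod 2^16) → 1100000100100000 = 49440
23809 = 0101110100000001
→ | → 1101110100100001 = 56609
0b1000110101000100 = 1000110101000100
→ ^ → 0101000001100101 = 20581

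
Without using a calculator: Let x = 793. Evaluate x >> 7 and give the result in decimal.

6

793 = 1100011001
shift right by 7 → 0000000110 = 6
(equivalently, floor(793 / 128))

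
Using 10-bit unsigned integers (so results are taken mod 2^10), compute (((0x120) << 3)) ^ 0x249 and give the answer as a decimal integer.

841

0x120 = 0100100000
→ << 3 (mod 2^10) → 0100000000 = 256
0x249 = 1001001001
→ ^ → 1101001001 = 841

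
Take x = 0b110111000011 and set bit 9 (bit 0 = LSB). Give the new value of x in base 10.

4035

x = 110111000011
bit 9 is currently 0; set it via x | (1 << 9) = x | 512
→ 111111000011 = 4035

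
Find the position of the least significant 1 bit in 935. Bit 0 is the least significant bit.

935 = 1110100111
Trailing zeros: 0, so the lowest set bit is bit 0 (value 1).

0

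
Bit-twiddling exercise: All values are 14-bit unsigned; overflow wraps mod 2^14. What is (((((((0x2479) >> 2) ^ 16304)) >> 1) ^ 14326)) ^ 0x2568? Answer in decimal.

2505

0x2479 = 10010001111001
→ >> 2 → 00100100011110 = 2334
16304 = 11111110110000
→ ^ → 11011010101110 = 13998
→ >> 1 → 01101101010111 = 6999
14326 = 11011111110110
→ ^ → 10110010100001 = 11425
0x2568 = 10010101101000
→ ^ → 00100111001001 = 2505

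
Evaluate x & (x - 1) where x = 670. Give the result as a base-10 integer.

x = 1010011110 = 670
x - 1 = 1010011101
AND   = 1010011100 = 668
(x & (x - 1) clears the lowest set bit of x.)

668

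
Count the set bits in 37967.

8

37967 = 1001010001001111
Count the 1s: 1 + 1 + 1 + 1 + 1 + 1 + 1 + 1 = 8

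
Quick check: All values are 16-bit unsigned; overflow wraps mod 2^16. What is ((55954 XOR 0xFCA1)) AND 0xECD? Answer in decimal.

1537

55954 = 1101101010010010
0xFCA1 = 1111110010100001
→ XOR → 0010011000110011 = 9779
0xECD = 0000111011001101
→ AND → 0000011000000001 = 1537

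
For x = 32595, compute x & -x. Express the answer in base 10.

1

x = 111111101010011 = 32595
-x (two's complement) = …000000010101101
AND   = 000000000000001 = 1
(x & -x isolates the lowest set bit of x.)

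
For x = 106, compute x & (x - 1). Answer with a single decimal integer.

104

x = 1101010 = 106
x - 1 = 1101001
AND   = 1101000 = 104
(x & (x - 1) clears the lowest set bit of x.)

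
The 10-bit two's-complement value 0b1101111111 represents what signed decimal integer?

-129

pattern = 1101111111 (MSB is 1 ⇒ negative)
Invert: 0010000000, add 1 → 0010000001 = 129, so the value is -129.
(Equivalently: 895 - 2^10 = 895 - 1024 = -129.)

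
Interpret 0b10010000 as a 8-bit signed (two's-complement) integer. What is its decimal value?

pattern = 10010000 (MSB is 1 ⇒ negative)
Invert: 01101111, add 1 → 01110000 = 112, so the value is -112.
(Equivalently: 144 - 2^8 = 144 - 256 = -112.)

-112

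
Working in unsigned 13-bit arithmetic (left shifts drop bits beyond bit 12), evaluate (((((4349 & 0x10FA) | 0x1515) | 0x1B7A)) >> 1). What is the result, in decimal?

4095

4349 = 1000011111101
0x10FA = 1000011111010
→ & → 1000011111000 = 4344
0x1515 = 1010100010101
→ | → 1010111111101 = 5629
0x1B7A = 1101101111010
→ | → 1111111111111 = 8191
→ >> 1 → 0111111111111 = 4095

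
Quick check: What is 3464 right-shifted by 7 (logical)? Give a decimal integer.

3464 = 110110001000
shift right by 7 → 000000011011 = 27
(equivalently, floor(3464 / 128))

27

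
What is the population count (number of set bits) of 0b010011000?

n = 10011000
Count the 1s: 1 + 1 + 1 = 3

3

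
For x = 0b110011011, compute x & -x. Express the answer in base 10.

1

x = 110011011 = 411
-x (two's complement) = …001100101
AND   = 000000001 = 1
(x & -x isolates the lowest set bit of x.)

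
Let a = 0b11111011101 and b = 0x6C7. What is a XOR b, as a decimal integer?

a = 11111011101
0x6C7 = 11011000111
XOR → 00100011010 = 282

282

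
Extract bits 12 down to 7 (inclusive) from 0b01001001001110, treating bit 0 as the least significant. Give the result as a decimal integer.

36

v = 01001001001110
Shift right by 7: 0100100
Mask low 6 bits: 100100 = 36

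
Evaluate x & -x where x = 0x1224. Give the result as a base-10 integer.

4

x = 1001000100100 = 4644
-x (two's complement) = …0110111011100
AND   = 0000000000100 = 4
(x & -x isolates the lowest set bit of x.)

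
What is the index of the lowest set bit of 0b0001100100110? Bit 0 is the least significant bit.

0b0001100100110 = 1100100110
Trailing zeros: 1, so the lowest set bit is bit 1 (value 2).

1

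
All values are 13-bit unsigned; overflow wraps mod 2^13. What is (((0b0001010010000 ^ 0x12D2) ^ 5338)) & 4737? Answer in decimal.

0b0001010010000 = 0001010010000
0x12D2 = 1001011010010
→ ^ → 1000001000010 = 4162
5338 = 1010011011010
→ ^ → 0010010011000 = 1176
4737 = 1001010000001
→ & → 0000010000000 = 128

128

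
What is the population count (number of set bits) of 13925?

8

13925 = 11011001100101
Count the 1s: 1 + 1 + 1 + 1 + 1 + 1 + 1 + 1 = 8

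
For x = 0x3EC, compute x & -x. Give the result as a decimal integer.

x = 1111101100 = 1004
-x (two's complement) = …0000010100
AND   = 0000000100 = 4
(x & -x isolates the lowest set bit of x.)

4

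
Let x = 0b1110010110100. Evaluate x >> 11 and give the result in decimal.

x = 1110010110100
shift right by 11 → 0000000000011 = 3
(equivalently, floor(7348 / 2048))

3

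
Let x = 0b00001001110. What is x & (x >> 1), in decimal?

6

x = 1001110 = 78
x>>1 = 0100111
AND  = 0000110 = 6
(x & (x >> 1) has a 1 wherever x has two consecutive 1 bits.)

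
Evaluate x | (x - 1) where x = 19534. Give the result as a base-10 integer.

19535

x = 100110001001110 = 19534
x - 1 = 100110001001101
OR    = 100110001001111 = 19535
(x | (x - 1) sets all bits below the lowest set bit.)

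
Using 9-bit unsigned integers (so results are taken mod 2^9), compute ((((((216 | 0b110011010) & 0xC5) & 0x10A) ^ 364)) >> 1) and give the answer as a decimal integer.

182

216 = 011011000
0b110011010 = 110011010
→ | → 111011010 = 474
0xC5 = 011000101
→ & → 011000000 = 192
0x10A = 100001010
→ & → 000000000 = 0
364 = 101101100
→ ^ → 101101100 = 364
→ >> 1 → 010110110 = 182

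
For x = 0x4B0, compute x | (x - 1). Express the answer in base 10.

1215

x = 10010110000 = 1200
x - 1 = 10010101111
OR    = 10010111111 = 1215
(x | (x - 1) sets all bits below the lowest set bit.)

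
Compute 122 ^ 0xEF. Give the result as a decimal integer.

122 = 01111010
0xEF = 11101111
XOR → 10010101 = 149

149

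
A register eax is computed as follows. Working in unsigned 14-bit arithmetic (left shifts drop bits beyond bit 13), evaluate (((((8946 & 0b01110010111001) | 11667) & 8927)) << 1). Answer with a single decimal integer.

8946 = 10001011110010
0b01110010111001 = 01110010111001
→ & → 00000010110000 = 176
11667 = 10110110010011
→ | → 10110110110011 = 11699
8927 = 10001011011111
→ & → 10000010010011 = 8339
→ << 1 (mod 2^14) → 00000100100110 = 294

294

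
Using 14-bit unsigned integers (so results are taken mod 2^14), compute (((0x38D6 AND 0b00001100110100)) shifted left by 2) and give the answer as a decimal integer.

80

0x38D6 = 11100011010110
0b00001100110100 = 00001100110100
→ AND → 00000000010100 = 20
→ shifted left by 2 (mod 2^14) → 00000001010000 = 80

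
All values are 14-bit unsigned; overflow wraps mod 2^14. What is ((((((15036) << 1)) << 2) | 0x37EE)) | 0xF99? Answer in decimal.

15036 = 11101010111100
→ << 1 (mod 2^14) → 11010101111000 = 13688
→ << 2 (mod 2^14) → 01010111100000 = 5600
0x37EE = 11011111101110
→ | → 11011111101110 = 14318
0xF99 = 00111110011001
→ | → 11111111111111 = 16383

16383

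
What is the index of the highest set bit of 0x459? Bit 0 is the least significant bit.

10

0x459 = 10001011001
The topmost 1 is at position 10 (since 2^10 = 1024 ≤ 1113 < 2048).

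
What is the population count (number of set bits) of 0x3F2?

0x3F2 = 1111110010
Count the 1s: 1 + 1 + 1 + 1 + 1 + 1 + 1 = 7

7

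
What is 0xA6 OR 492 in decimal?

494

0xA6 = 010100110
492 = 111101100
 OR → 111101110 = 494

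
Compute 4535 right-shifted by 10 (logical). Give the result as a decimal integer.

4535 = 1000110110111
shift right by 10 → 0000000000100 = 4
(equivalently, floor(4535 / 1024))

4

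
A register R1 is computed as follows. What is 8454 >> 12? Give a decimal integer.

8454 = 10000100000110
shift right by 12 → 00000000000010 = 2
(equivalently, floor(8454 / 4096))

2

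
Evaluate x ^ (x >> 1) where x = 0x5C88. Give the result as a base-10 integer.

29388

x = 101110010001000 = 23688
x>>1 = 010111001000100
XOR  = 111001011001100 = 29388
(x ^ (x >> 1) gives the standard binary-reflected Gray code of x.)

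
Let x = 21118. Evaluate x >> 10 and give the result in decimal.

20

21118 = 101001001111110
shift right by 10 → 000000000010100 = 20
(equivalently, floor(21118 / 1024))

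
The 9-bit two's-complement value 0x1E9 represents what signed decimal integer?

pattern = 111101001 (MSB is 1 ⇒ negative)
Invert: 000010110, add 1 → 000010111 = 23, so the value is -23.
(Equivalently: 489 - 2^9 = 489 - 512 = -23.)

-23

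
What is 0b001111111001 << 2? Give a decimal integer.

x = 001111111001
shift left by 2 → 111111100100 = 4068
(equivalently, 1017 × 2^2 = 1017 × 4)

4068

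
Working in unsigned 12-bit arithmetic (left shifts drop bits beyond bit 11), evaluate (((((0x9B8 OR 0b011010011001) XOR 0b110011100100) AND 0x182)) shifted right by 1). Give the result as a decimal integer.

128

0x9B8 = 100110111000
0b011010011001 = 011010011001
→ OR → 111110111001 = 4025
0b110011100100 = 110011100100
→ XOR → 001101011101 = 861
0x182 = 000110000010
→ AND → 000100000000 = 256
→ shifted right by 1 → 000010000000 = 128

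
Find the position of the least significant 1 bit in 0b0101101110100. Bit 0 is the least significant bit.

0b0101101110100 = 101101110100
Trailing zeros: 2, so the lowest set bit is bit 2 (value 4).

2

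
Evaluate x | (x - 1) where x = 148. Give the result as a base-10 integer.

x = 10010100 = 148
x - 1 = 10010011
OR    = 10010111 = 151
(x | (x - 1) sets all bits below the lowest set bit.)

151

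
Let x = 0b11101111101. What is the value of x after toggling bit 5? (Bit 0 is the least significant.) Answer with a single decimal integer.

1885

x = 11101111101
bit 5 is currently 1; toggle it via x ^ (1 << 5) = x ^ 32
→ 11101011101 = 1885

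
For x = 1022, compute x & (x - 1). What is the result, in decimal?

x = 1111111110 = 1022
x - 1 = 1111111101
AND   = 1111111100 = 1020
(x & (x - 1) clears the lowest set bit of x.)

1020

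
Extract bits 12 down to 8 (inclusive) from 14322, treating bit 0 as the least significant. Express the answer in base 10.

v = 11011111110010
Shift right by 8: 110111
Mask low 5 bits: 10111 = 23

23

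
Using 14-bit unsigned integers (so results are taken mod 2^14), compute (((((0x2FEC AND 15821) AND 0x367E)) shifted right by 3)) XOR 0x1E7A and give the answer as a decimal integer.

0x2FEC = 10111111101100
15821 = 11110111001101
→ AND → 10110111001100 = 11724
0x367E = 11011001111110
→ AND → 10010001001100 = 9292
→ shifted right by 3 → 00010010001001 = 1161
0x1E7A = 01111001111010
→ XOR → 01101011110011 = 6899

6899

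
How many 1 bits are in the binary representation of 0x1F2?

0x1F2 = 111110010
Count the 1s: 1 + 1 + 1 + 1 + 1 + 1 = 6

6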